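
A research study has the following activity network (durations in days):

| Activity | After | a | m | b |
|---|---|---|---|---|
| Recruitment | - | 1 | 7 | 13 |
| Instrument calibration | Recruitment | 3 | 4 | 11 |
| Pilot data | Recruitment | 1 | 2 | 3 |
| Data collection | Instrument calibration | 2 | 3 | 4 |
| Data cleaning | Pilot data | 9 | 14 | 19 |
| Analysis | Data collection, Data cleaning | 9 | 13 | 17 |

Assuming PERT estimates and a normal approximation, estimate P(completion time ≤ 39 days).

0.846

te_Recruitment = (1 + 4·7 + 13)/6 = 42/6 = 7; σ²_Recruitment = ((13−1)/6)² = 4.000
te_Instrument calibration = (3 + 4·4 + 11)/6 = 30/6 = 5; σ²_Instrument calibration = ((11−3)/6)² = 1.778
te_Pilot data = (1 + 4·2 + 3)/6 = 12/6 = 2; σ²_Pilot data = ((3−1)/6)² = 0.111
te_Data collection = (2 + 4·3 + 4)/6 = 18/6 = 3; σ²_Data collection = ((4−2)/6)² = 0.111
te_Data cleaning = (9 + 4·14 + 19)/6 = 84/6 = 14; σ²_Data cleaning = ((19−9)/6)² = 2.778
te_Analysis = (9 + 4·13 + 17)/6 = 78/6 = 13; σ²_Analysis = ((17−9)/6)² = 1.778

Forward pass:
ES_Recruitment = 0; EF_Recruitment = 7
ES_Instrument calibration = 7; EF_Instrument calibration = 7+5 = 12
ES_Pilot data = 7; EF_Pilot data = 7+2 = 9
ES_Data collection = 12; EF_Data collection = 12+3 = 15
ES_Data cleaning = 9; EF_Data cleaning = 9+14 = 23
ES_Analysis = max(EF_Data collection=15, EF_Data cleaning=23) = 23; EF_Analysis = 23+13 = 36
Expected project duration μ = 36 days. Critical path: Recruitment → Pilot data → Data cleaning → Analysis.

Variance along critical path = 4.000 + 0.111 + 2.778 + 1.778 = 8.667; σ = √8.667 = 2.944 days.
Z = (39 − 36) / 2.944 = 1.019
P(T ≤ 39) = Φ(1.019) ≈ 0.846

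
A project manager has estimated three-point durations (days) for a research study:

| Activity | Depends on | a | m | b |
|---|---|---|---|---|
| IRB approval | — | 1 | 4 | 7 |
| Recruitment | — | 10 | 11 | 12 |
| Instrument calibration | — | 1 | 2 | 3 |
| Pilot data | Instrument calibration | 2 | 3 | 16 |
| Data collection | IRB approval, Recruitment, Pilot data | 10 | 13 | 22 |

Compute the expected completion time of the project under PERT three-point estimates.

te_IRB approval = (1 + 4·4 + 7)/6 = 24/6 = 4
te_Recruitment = (10 + 4·11 + 12)/6 = 66/6 = 11
te_Instrument calibration = (1 + 4·2 + 3)/6 = 12/6 = 2
te_Pilot data = (2 + 4·3 + 16)/6 = 30/6 = 5
te_Data collection = (10 + 4·13 + 22)/6 = 84/6 = 14

Forward pass:
ES_IRB approval = 0; EF_IRB approval = 4
ES_Recruitment = 0; EF_Recruitment = 11
ES_Instrument calibration = 0; EF_Instrument calibration = 2
ES_Pilot data = 2; EF_Pilot data = 2+5 = 7
ES_Data collection = max(EF_IRB approval=4, EF_Recruitment=11, EF_Pilot data=7) = 11; EF_Data collection = 11+14 = 25
Expected project duration μ = 25 days. Critical path: Recruitment → Data collection.

25 days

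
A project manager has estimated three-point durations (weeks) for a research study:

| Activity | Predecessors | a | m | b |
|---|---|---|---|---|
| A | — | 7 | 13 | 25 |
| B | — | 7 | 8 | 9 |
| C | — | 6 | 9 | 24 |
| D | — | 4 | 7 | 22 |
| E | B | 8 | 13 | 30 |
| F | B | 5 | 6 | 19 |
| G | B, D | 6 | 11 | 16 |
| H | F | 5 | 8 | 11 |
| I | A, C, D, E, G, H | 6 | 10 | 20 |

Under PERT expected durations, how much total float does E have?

te_A = (7 + 4·13 + 25)/6 = 84/6 = 14
te_B = (7 + 4·8 + 9)/6 = 48/6 = 8
te_C = (6 + 4·9 + 24)/6 = 66/6 = 11
te_D = (4 + 4·7 + 22)/6 = 54/6 = 9
te_E = (8 + 4·13 + 30)/6 = 90/6 = 15
te_F = (5 + 4·6 + 19)/6 = 48/6 = 8
te_G = (6 + 4·11 + 16)/6 = 66/6 = 11
te_H = (5 + 4·8 + 11)/6 = 48/6 = 8
te_I = (6 + 4·10 + 20)/6 = 66/6 = 11

Forward pass:
ES_A = 0; EF_A = 14
ES_B = 0; EF_B = 8
ES_C = 0; EF_C = 11
ES_D = 0; EF_D = 9
ES_E = 8; EF_E = 8+15 = 23
ES_F = 8; EF_F = 8+8 = 16
ES_G = max(EF_B=8, EF_D=9) = 9; EF_G = 9+11 = 20
ES_H = 16; EF_H = 16+8 = 24
ES_I = max(EF_A=14, EF_C=11, EF_D=9, EF_E=23, EF_G=20, EF_H=24) = 24; EF_I = 24+11 = 35
Expected project duration μ = 35 weeks. Critical path: B → F → H → I.

Backward pass:
LF_I = 35; LS_I = 35−11 = 24
LF_H = LS_I = 24; LS_H = 24−8 = 16
LF_G = LS_I = 24; LS_G = 24−11 = 13
LF_F = LS_H = 16; LS_F = 16−8 = 8
LF_E = LS_I = 24; LS_E = 24−15 = 9
LF_D = min(LS_G=13, LS_I=24) = 13; LS_D = 13−9 = 4
LF_C = LS_I = 24; LS_C = 24−11 = 13
LF_B = min(LS_E=9, LS_F=8, LS_G=13) = 8; LS_B = 8−8 = 0
LF_A = LS_I = 24; LS_A = 24−14 = 10
Slack_E = LS_E − ES_E = 9 − 8 = 1

1 weeks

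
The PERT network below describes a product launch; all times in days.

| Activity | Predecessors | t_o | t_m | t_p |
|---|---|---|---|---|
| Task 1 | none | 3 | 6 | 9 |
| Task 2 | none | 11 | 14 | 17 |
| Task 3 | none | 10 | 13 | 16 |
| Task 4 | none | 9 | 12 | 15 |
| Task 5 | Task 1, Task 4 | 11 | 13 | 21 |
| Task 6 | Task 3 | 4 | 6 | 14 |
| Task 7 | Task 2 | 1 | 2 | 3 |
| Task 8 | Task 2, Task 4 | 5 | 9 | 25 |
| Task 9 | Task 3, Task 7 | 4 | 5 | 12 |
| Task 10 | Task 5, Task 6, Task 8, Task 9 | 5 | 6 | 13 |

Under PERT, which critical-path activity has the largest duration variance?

te_Task 1 = (3 + 4·6 + 9)/6 = 36/6 = 6; σ²_Task 1 = ((9−3)/6)² = 1.000
te_Task 2 = (11 + 4·14 + 17)/6 = 84/6 = 14; σ²_Task 2 = ((17−11)/6)² = 1.000
te_Task 3 = (10 + 4·13 + 16)/6 = 78/6 = 13; σ²_Task 3 = ((16−10)/6)² = 1.000
te_Task 4 = (9 + 4·12 + 15)/6 = 72/6 = 12; σ²_Task 4 = ((15−9)/6)² = 1.000
te_Task 5 = (11 + 4·13 + 21)/6 = 84/6 = 14; σ²_Task 5 = ((21−11)/6)² = 2.778
te_Task 6 = (4 + 4·6 + 14)/6 = 42/6 = 7; σ²_Task 6 = ((14−4)/6)² = 2.778
te_Task 7 = (1 + 4·2 + 3)/6 = 12/6 = 2; σ²_Task 7 = ((3−1)/6)² = 0.111
te_Task 8 = (5 + 4·9 + 25)/6 = 66/6 = 11; σ²_Task 8 = ((25−5)/6)² = 11.111
te_Task 9 = (4 + 4·5 + 12)/6 = 36/6 = 6; σ²_Task 9 = ((12−4)/6)² = 1.778
te_Task 10 = (5 + 4·6 + 13)/6 = 42/6 = 7; σ²_Task 10 = ((13−5)/6)² = 1.778

Forward pass:
ES_Task 1 = 0; EF_Task 1 = 6
ES_Task 2 = 0; EF_Task 2 = 14
ES_Task 3 = 0; EF_Task 3 = 13
ES_Task 4 = 0; EF_Task 4 = 12
ES_Task 5 = max(EF_Task 1=6, EF_Task 4=12) = 12; EF_Task 5 = 12+14 = 26
ES_Task 6 = 13; EF_Task 6 = 13+7 = 20
ES_Task 7 = 14; EF_Task 7 = 14+2 = 16
ES_Task 8 = max(EF_Task 2=14, EF_Task 4=12) = 14; EF_Task 8 = 14+11 = 25
ES_Task 9 = max(EF_Task 3=13, EF_Task 7=16) = 16; EF_Task 9 = 16+6 = 22
ES_Task 10 = max(EF_Task 5=26, EF_Task 6=20, EF_Task 8=25, EF_Task 9=22) = 26; EF_Task 10 = 26+7 = 33
Expected project duration μ = 33 days. Critical path: Task 4 → Task 5 → Task 10.

Variances on critical path: σ²_Task 4=1.000, σ²_Task 5=2.778, σ²_Task 10=1.778.
Largest is σ²_Task 5 = 2.778.

Task 5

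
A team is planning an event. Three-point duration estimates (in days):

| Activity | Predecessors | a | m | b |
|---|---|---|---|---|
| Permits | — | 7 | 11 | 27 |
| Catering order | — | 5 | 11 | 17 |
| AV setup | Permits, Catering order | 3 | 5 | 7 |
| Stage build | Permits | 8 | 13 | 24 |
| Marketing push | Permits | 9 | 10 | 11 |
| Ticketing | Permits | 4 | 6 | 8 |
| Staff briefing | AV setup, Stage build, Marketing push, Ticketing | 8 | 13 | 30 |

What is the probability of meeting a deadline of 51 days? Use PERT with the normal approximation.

0.945

te_Permits = (7 + 4·11 + 27)/6 = 78/6 = 13; σ²_Permits = ((27−7)/6)² = 11.111
te_Catering order = (5 + 4·11 + 17)/6 = 66/6 = 11; σ²_Catering order = ((17−5)/6)² = 4.000
te_AV setup = (3 + 4·5 + 7)/6 = 30/6 = 5; σ²_AV setup = ((7−3)/6)² = 0.444
te_Stage build = (8 + 4·13 + 24)/6 = 84/6 = 14; σ²_Stage build = ((24−8)/6)² = 7.111
te_Marketing push = (9 + 4·10 + 11)/6 = 60/6 = 10; σ²_Marketing push = ((11−9)/6)² = 0.111
te_Ticketing = (4 + 4·6 + 8)/6 = 36/6 = 6; σ²_Ticketing = ((8−4)/6)² = 0.444
te_Staff briefing = (8 + 4·13 + 30)/6 = 90/6 = 15; σ²_Staff briefing = ((30−8)/6)² = 13.444

Forward pass:
ES_Permits = 0; EF_Permits = 13
ES_Catering order = 0; EF_Catering order = 11
ES_AV setup = max(EF_Permits=13, EF_Catering order=11) = 13; EF_AV setup = 13+5 = 18
ES_Stage build = 13; EF_Stage build = 13+14 = 27
ES_Marketing push = 13; EF_Marketing push = 13+10 = 23
ES_Ticketing = 13; EF_Ticketing = 13+6 = 19
ES_Staff briefing = max(EF_AV setup=18, EF_Stage build=27, EF_Marketing push=23, EF_Ticketing=19) = 27; EF_Staff briefing = 27+15 = 42
Expected project duration μ = 42 days. Critical path: Permits → Stage build → Staff briefing.

Variance along critical path = 11.111 + 7.111 + 13.444 = 31.667; σ = √31.667 = 5.627 days.
Z = (51 − 42) / 5.627 = 1.599
P(T ≤ 51) = Φ(1.599) ≈ 0.945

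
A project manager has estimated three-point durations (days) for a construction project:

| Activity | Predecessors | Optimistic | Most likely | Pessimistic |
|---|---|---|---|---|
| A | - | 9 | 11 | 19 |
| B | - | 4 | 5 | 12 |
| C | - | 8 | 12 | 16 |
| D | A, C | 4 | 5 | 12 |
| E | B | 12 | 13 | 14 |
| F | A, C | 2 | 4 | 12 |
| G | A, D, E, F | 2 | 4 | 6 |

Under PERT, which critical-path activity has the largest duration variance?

te_A = (9 + 4·11 + 19)/6 = 72/6 = 12; σ²_A = ((19−9)/6)² = 2.778
te_B = (4 + 4·5 + 12)/6 = 36/6 = 6; σ²_B = ((12−4)/6)² = 1.778
te_C = (8 + 4·12 + 16)/6 = 72/6 = 12; σ²_C = ((16−8)/6)² = 1.778
te_D = (4 + 4·5 + 12)/6 = 36/6 = 6; σ²_D = ((12−4)/6)² = 1.778
te_E = (12 + 4·13 + 14)/6 = 78/6 = 13; σ²_E = ((14−12)/6)² = 0.111
te_F = (2 + 4·4 + 12)/6 = 30/6 = 5; σ²_F = ((12−2)/6)² = 2.778
te_G = (2 + 4·4 + 6)/6 = 24/6 = 4; σ²_G = ((6−2)/6)² = 0.444

Forward pass:
ES_A = 0; EF_A = 12
ES_B = 0; EF_B = 6
ES_C = 0; EF_C = 12
ES_D = max(EF_A=12, EF_C=12) = 12; EF_D = 12+6 = 18
ES_E = 6; EF_E = 6+13 = 19
ES_F = max(EF_A=12, EF_C=12) = 12; EF_F = 12+5 = 17
ES_G = max(EF_A=12, EF_D=18, EF_E=19, EF_F=17) = 19; EF_G = 19+4 = 23
Expected project duration μ = 23 days. Critical path: B → E → G.

Variances on critical path: σ²_B=1.778, σ²_E=0.111, σ²_G=0.444.
Largest is σ²_B = 1.778.

B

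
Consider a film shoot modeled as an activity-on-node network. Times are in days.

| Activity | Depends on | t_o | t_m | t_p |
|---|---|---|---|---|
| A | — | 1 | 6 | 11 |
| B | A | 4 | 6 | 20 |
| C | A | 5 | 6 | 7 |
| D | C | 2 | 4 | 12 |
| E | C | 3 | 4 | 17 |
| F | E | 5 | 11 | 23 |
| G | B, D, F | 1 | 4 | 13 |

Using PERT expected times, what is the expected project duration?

35 days

te_A = (1 + 4·6 + 11)/6 = 36/6 = 6
te_B = (4 + 4·6 + 20)/6 = 48/6 = 8
te_C = (5 + 4·6 + 7)/6 = 36/6 = 6
te_D = (2 + 4·4 + 12)/6 = 30/6 = 5
te_E = (3 + 4·4 + 17)/6 = 36/6 = 6
te_F = (5 + 4·11 + 23)/6 = 72/6 = 12
te_G = (1 + 4·4 + 13)/6 = 30/6 = 5

Forward pass:
ES_A = 0; EF_A = 6
ES_B = 6; EF_B = 6+8 = 14
ES_C = 6; EF_C = 6+6 = 12
ES_D = 12; EF_D = 12+5 = 17
ES_E = 12; EF_E = 12+6 = 18
ES_F = 18; EF_F = 18+12 = 30
ES_G = max(EF_B=14, EF_D=17, EF_F=30) = 30; EF_G = 30+5 = 35
Expected project duration μ = 35 days. Critical path: A → C → E → F → G.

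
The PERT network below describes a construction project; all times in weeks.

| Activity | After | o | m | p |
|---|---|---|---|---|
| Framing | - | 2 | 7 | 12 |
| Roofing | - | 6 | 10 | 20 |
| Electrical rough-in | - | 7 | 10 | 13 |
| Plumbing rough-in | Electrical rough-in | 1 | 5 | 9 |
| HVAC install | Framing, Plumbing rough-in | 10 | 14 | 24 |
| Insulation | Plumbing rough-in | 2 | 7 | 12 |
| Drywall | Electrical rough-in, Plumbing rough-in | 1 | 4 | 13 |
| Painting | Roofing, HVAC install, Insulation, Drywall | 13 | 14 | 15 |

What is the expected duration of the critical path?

te_Framing = (2 + 4·7 + 12)/6 = 42/6 = 7
te_Roofing = (6 + 4·10 + 20)/6 = 66/6 = 11
te_Electrical rough-in = (7 + 4·10 + 13)/6 = 60/6 = 10
te_Plumbing rough-in = (1 + 4·5 + 9)/6 = 30/6 = 5
te_HVAC install = (10 + 4·14 + 24)/6 = 90/6 = 15
te_Insulation = (2 + 4·7 + 12)/6 = 42/6 = 7
te_Drywall = (1 + 4·4 + 13)/6 = 30/6 = 5
te_Painting = (13 + 4·14 + 15)/6 = 84/6 = 14

Forward pass:
ES_Framing = 0; EF_Framing = 7
ES_Roofing = 0; EF_Roofing = 11
ES_Electrical rough-in = 0; EF_Electrical rough-in = 10
ES_Plumbing rough-in = 10; EF_Plumbing rough-in = 10+5 = 15
ES_HVAC install = max(EF_Framing=7, EF_Plumbing rough-in=15) = 15; EF_HVAC install = 15+15 = 30
ES_Insulation = 15; EF_Insulation = 15+7 = 22
ES_Drywall = max(EF_Electrical rough-in=10, EF_Plumbing rough-in=15) = 15; EF_Drywall = 15+5 = 20
ES_Painting = max(EF_Roofing=11, EF_HVAC install=30, EF_Insulation=22, EF_Drywall=20) = 30; EF_Painting = 30+14 = 44
Expected project duration μ = 44 weeks. Critical path: Electrical rough-in → Plumbing rough-in → HVAC install → Painting.

44 weeks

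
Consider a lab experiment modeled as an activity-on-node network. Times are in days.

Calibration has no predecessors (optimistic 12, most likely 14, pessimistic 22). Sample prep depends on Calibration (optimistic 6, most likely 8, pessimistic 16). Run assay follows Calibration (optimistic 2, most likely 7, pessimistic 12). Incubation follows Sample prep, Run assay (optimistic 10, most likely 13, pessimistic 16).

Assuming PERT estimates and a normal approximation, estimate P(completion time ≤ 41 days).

0.941

te_Calibration = (12 + 4·14 + 22)/6 = 90/6 = 15; σ²_Calibration = ((22−12)/6)² = 2.778
te_Sample prep = (6 + 4·8 + 16)/6 = 54/6 = 9; σ²_Sample prep = ((16−6)/6)² = 2.778
te_Run assay = (2 + 4·7 + 12)/6 = 42/6 = 7; σ²_Run assay = ((12−2)/6)² = 2.778
te_Incubation = (10 + 4·13 + 16)/6 = 78/6 = 13; σ²_Incubation = ((16−10)/6)² = 1.000

Forward pass:
ES_Calibration = 0; EF_Calibration = 15
ES_Sample prep = 15; EF_Sample prep = 15+9 = 24
ES_Run assay = 15; EF_Run assay = 15+7 = 22
ES_Incubation = max(EF_Sample prep=24, EF_Run assay=22) = 24; EF_Incubation = 24+13 = 37
Expected project duration μ = 37 days. Critical path: Calibration → Sample prep → Incubation.

Variance along critical path = 2.778 + 2.778 + 1.000 = 6.556; σ = √6.556 = 2.560 days.
Z = (41 − 37) / 2.560 = 1.562
P(T ≤ 41) = Φ(1.562) ≈ 0.941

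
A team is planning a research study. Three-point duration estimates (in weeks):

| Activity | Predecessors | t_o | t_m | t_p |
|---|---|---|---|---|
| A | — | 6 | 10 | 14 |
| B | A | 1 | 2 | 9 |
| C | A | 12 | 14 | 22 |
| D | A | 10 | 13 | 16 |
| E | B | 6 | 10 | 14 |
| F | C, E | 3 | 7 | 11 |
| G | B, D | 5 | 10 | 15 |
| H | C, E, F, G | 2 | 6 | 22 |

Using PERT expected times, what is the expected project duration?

te_A = (6 + 4·10 + 14)/6 = 60/6 = 10
te_B = (1 + 4·2 + 9)/6 = 18/6 = 3
te_C = (12 + 4·14 + 22)/6 = 90/6 = 15
te_D = (10 + 4·13 + 16)/6 = 78/6 = 13
te_E = (6 + 4·10 + 14)/6 = 60/6 = 10
te_F = (3 + 4·7 + 11)/6 = 42/6 = 7
te_G = (5 + 4·10 + 15)/6 = 60/6 = 10
te_H = (2 + 4·6 + 22)/6 = 48/6 = 8

Forward pass:
ES_A = 0; EF_A = 10
ES_B = 10; EF_B = 10+3 = 13
ES_C = 10; EF_C = 10+15 = 25
ES_D = 10; EF_D = 10+13 = 23
ES_E = 13; EF_E = 13+10 = 23
ES_F = max(EF_C=25, EF_E=23) = 25; EF_F = 25+7 = 32
ES_G = max(EF_B=13, EF_D=23) = 23; EF_G = 23+10 = 33
ES_H = max(EF_C=25, EF_E=23, EF_F=32, EF_G=33) = 33; EF_H = 33+8 = 41
Expected project duration μ = 41 weeks. Critical path: A → D → G → H.

41 weeks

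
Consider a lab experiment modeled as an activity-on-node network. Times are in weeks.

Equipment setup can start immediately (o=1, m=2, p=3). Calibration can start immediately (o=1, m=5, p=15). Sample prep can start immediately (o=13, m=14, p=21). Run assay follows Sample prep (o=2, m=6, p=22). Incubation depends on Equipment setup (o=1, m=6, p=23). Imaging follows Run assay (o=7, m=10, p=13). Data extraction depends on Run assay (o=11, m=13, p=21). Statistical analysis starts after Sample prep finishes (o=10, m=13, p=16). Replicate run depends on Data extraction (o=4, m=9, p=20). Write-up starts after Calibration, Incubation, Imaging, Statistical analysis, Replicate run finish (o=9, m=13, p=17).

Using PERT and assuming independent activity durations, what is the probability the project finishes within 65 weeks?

0.844

te_Equipment setup = (1 + 4·2 + 3)/6 = 12/6 = 2; σ²_Equipment setup = ((3−1)/6)² = 0.111
te_Calibration = (1 + 4·5 + 15)/6 = 36/6 = 6; σ²_Calibration = ((15−1)/6)² = 5.444
te_Sample prep = (13 + 4·14 + 21)/6 = 90/6 = 15; σ²_Sample prep = ((21−13)/6)² = 1.778
te_Run assay = (2 + 4·6 + 22)/6 = 48/6 = 8; σ²_Run assay = ((22−2)/6)² = 11.111
te_Incubation = (1 + 4·6 + 23)/6 = 48/6 = 8; σ²_Incubation = ((23−1)/6)² = 13.444
te_Imaging = (7 + 4·10 + 13)/6 = 60/6 = 10; σ²_Imaging = ((13−7)/6)² = 1.000
te_Data extraction = (11 + 4·13 + 21)/6 = 84/6 = 14; σ²_Data extraction = ((21−11)/6)² = 2.778
te_Statistical analysis = (10 + 4·13 + 16)/6 = 78/6 = 13; σ²_Statistical analysis = ((16−10)/6)² = 1.000
te_Replicate run = (4 + 4·9 + 20)/6 = 60/6 = 10; σ²_Replicate run = ((20−4)/6)² = 7.111
te_Write-up = (9 + 4·13 + 17)/6 = 78/6 = 13; σ²_Write-up = ((17−9)/6)² = 1.778

Forward pass:
ES_Equipment setup = 0; EF_Equipment setup = 2
ES_Calibration = 0; EF_Calibration = 6
ES_Sample prep = 0; EF_Sample prep = 15
ES_Run assay = 15; EF_Run assay = 15+8 = 23
ES_Incubation = 2; EF_Incubation = 2+8 = 10
ES_Imaging = 23; EF_Imaging = 23+10 = 33
ES_Data extraction = 23; EF_Data extraction = 23+14 = 37
ES_Statistical analysis = 15; EF_Statistical analysis = 15+13 = 28
ES_Replicate run = 37; EF_Replicate run = 37+10 = 47
ES_Write-up = max(EF_Calibration=6, EF_Incubation=10, EF_Imaging=33, EF_Statistical analysis=28, EF_Replicate run=47) = 47; EF_Write-up = 47+13 = 60
Expected project duration μ = 60 weeks. Critical path: Sample prep → Run assay → Data extraction → Replicate run → Write-up.

Variance along critical path = 1.778 + 11.111 + 2.778 + 7.111 + 1.778 = 24.556; σ = √24.556 = 4.955 weeks.
Z = (65 − 60) / 4.955 = 1.009
P(T ≤ 65) = Φ(1.009) ≈ 0.844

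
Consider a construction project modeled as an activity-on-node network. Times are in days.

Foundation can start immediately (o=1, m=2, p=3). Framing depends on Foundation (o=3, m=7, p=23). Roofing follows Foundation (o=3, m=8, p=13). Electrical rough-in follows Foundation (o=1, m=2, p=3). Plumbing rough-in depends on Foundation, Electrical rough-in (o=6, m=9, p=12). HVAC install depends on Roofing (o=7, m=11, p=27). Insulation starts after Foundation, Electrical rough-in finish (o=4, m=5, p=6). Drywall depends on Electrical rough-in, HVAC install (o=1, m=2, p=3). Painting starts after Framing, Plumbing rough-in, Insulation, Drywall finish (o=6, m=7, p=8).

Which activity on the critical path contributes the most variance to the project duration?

te_Foundation = (1 + 4·2 + 3)/6 = 12/6 = 2; σ²_Foundation = ((3−1)/6)² = 0.111
te_Framing = (3 + 4·7 + 23)/6 = 54/6 = 9; σ²_Framing = ((23−3)/6)² = 11.111
te_Roofing = (3 + 4·8 + 13)/6 = 48/6 = 8; σ²_Roofing = ((13−3)/6)² = 2.778
te_Electrical rough-in = (1 + 4·2 + 3)/6 = 12/6 = 2; σ²_Electrical rough-in = ((3−1)/6)² = 0.111
te_Plumbing rough-in = (6 + 4·9 + 12)/6 = 54/6 = 9; σ²_Plumbing rough-in = ((12−6)/6)² = 1.000
te_HVAC install = (7 + 4·11 + 27)/6 = 78/6 = 13; σ²_HVAC install = ((27−7)/6)² = 11.111
te_Insulation = (4 + 4·5 + 6)/6 = 30/6 = 5; σ²_Insulation = ((6−4)/6)² = 0.111
te_Drywall = (1 + 4·2 + 3)/6 = 12/6 = 2; σ²_Drywall = ((3−1)/6)² = 0.111
te_Painting = (6 + 4·7 + 8)/6 = 42/6 = 7; σ²_Painting = ((8−6)/6)² = 0.111

Forward pass:
ES_Foundation = 0; EF_Foundation = 2
ES_Framing = 2; EF_Framing = 2+9 = 11
ES_Roofing = 2; EF_Roofing = 2+8 = 10
ES_Electrical rough-in = 2; EF_Electrical rough-in = 2+2 = 4
ES_Plumbing rough-in = max(EF_Foundation=2, EF_Electrical rough-in=4) = 4; EF_Plumbing rough-in = 4+9 = 13
ES_HVAC install = 10; EF_HVAC install = 10+13 = 23
ES_Insulation = max(EF_Foundation=2, EF_Electrical rough-in=4) = 4; EF_Insulation = 4+5 = 9
ES_Drywall = max(EF_Electrical rough-in=4, EF_HVAC install=23) = 23; EF_Drywall = 23+2 = 25
ES_Painting = max(EF_Framing=11, EF_Plumbing rough-in=13, EF_Insulation=9, EF_Drywall=25) = 25; EF_Painting = 25+7 = 32
Expected project duration μ = 32 days. Critical path: Foundation → Roofing → HVAC install → Drywall → Painting.

Variances on critical path: σ²_Foundation=0.111, σ²_Roofing=2.778, σ²_HVAC install=11.111, σ²_Drywall=0.111, σ²_Painting=0.111.
Largest is σ²_HVAC install = 11.111.

HVAC install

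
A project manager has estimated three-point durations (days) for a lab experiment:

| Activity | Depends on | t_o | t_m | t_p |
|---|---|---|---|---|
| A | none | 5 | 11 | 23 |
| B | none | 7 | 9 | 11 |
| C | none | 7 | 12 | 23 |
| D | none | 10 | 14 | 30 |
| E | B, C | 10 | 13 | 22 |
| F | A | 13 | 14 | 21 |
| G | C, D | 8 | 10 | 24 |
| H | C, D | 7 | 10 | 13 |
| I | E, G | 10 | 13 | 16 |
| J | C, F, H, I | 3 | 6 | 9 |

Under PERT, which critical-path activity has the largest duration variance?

te_A = (5 + 4·11 + 23)/6 = 72/6 = 12; σ²_A = ((23−5)/6)² = 9.000
te_B = (7 + 4·9 + 11)/6 = 54/6 = 9; σ²_B = ((11−7)/6)² = 0.444
te_C = (7 + 4·12 + 23)/6 = 78/6 = 13; σ²_C = ((23−7)/6)² = 7.111
te_D = (10 + 4·14 + 30)/6 = 96/6 = 16; σ²_D = ((30−10)/6)² = 11.111
te_E = (10 + 4·13 + 22)/6 = 84/6 = 14; σ²_E = ((22−10)/6)² = 4.000
te_F = (13 + 4·14 + 21)/6 = 90/6 = 15; σ²_F = ((21−13)/6)² = 1.778
te_G = (8 + 4·10 + 24)/6 = 72/6 = 12; σ²_G = ((24−8)/6)² = 7.111
te_H = (7 + 4·10 + 13)/6 = 60/6 = 10; σ²_H = ((13−7)/6)² = 1.000
te_I = (10 + 4·13 + 16)/6 = 78/6 = 13; σ²_I = ((16−10)/6)² = 1.000
te_J = (3 + 4·6 + 9)/6 = 36/6 = 6; σ²_J = ((9−3)/6)² = 1.000

Forward pass:
ES_A = 0; EF_A = 12
ES_B = 0; EF_B = 9
ES_C = 0; EF_C = 13
ES_D = 0; EF_D = 16
ES_E = max(EF_B=9, EF_C=13) = 13; EF_E = 13+14 = 27
ES_F = 12; EF_F = 12+15 = 27
ES_G = max(EF_C=13, EF_D=16) = 16; EF_G = 16+12 = 28
ES_H = max(EF_C=13, EF_D=16) = 16; EF_H = 16+10 = 26
ES_I = max(EF_E=27, EF_G=28) = 28; EF_I = 28+13 = 41
ES_J = max(EF_C=13, EF_F=27, EF_H=26, EF_I=41) = 41; EF_J = 41+6 = 47
Expected project duration μ = 47 days. Critical path: D → G → I → J.

Variances on critical path: σ²_D=11.111, σ²_G=7.111, σ²_I=1.000, σ²_J=1.000.
Largest is σ²_D = 11.111.

D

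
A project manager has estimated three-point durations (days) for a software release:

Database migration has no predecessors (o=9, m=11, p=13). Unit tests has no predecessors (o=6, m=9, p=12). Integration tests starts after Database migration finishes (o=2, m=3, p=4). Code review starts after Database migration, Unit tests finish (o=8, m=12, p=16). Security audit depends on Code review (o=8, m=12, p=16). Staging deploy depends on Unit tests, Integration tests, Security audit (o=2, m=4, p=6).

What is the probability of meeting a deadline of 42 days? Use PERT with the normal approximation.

te_Database migration = (9 + 4·11 + 13)/6 = 66/6 = 11; σ²_Database migration = ((13−9)/6)² = 0.444
te_Unit tests = (6 + 4·9 + 12)/6 = 54/6 = 9; σ²_Unit tests = ((12−6)/6)² = 1.000
te_Integration tests = (2 + 4·3 + 4)/6 = 18/6 = 3; σ²_Integration tests = ((4−2)/6)² = 0.111
te_Code review = (8 + 4·12 + 16)/6 = 72/6 = 12; σ²_Code review = ((16−8)/6)² = 1.778
te_Security audit = (8 + 4·12 + 16)/6 = 72/6 = 12; σ²_Security audit = ((16−8)/6)² = 1.778
te_Staging deploy = (2 + 4·4 + 6)/6 = 24/6 = 4; σ²_Staging deploy = ((6−2)/6)² = 0.444

Forward pass:
ES_Database migration = 0; EF_Database migration = 11
ES_Unit tests = 0; EF_Unit tests = 9
ES_Integration tests = 11; EF_Integration tests = 11+3 = 14
ES_Code review = max(EF_Database migration=11, EF_Unit tests=9) = 11; EF_Code review = 11+12 = 23
ES_Security audit = 23; EF_Security audit = 23+12 = 35
ES_Staging deploy = max(EF_Unit tests=9, EF_Integration tests=14, EF_Security audit=35) = 35; EF_Staging deploy = 35+4 = 39
Expected project duration μ = 39 days. Critical path: Database migration → Code review → Security audit → Staging deploy.

Variance along critical path = 0.444 + 1.778 + 1.778 + 0.444 = 4.444; σ = √4.444 = 2.108 days.
Z = (42 − 39) / 2.108 = 1.423
P(T ≤ 42) = Φ(1.423) ≈ 0.923

0.923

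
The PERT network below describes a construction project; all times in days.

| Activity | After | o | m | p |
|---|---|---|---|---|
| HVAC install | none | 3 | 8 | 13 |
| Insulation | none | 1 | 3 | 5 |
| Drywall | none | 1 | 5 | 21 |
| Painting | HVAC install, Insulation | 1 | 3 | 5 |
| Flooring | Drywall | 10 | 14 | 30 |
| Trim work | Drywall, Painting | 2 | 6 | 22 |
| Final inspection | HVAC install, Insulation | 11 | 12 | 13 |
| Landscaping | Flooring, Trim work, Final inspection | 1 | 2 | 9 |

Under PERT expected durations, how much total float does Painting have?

4 days

te_HVAC install = (3 + 4·8 + 13)/6 = 48/6 = 8
te_Insulation = (1 + 4·3 + 5)/6 = 18/6 = 3
te_Drywall = (1 + 4·5 + 21)/6 = 42/6 = 7
te_Painting = (1 + 4·3 + 5)/6 = 18/6 = 3
te_Flooring = (10 + 4·14 + 30)/6 = 96/6 = 16
te_Trim work = (2 + 4·6 + 22)/6 = 48/6 = 8
te_Final inspection = (11 + 4·12 + 13)/6 = 72/6 = 12
te_Landscaping = (1 + 4·2 + 9)/6 = 18/6 = 3

Forward pass:
ES_HVAC install = 0; EF_HVAC install = 8
ES_Insulation = 0; EF_Insulation = 3
ES_Drywall = 0; EF_Drywall = 7
ES_Painting = max(EF_HVAC install=8, EF_Insulation=3) = 8; EF_Painting = 8+3 = 11
ES_Flooring = 7; EF_Flooring = 7+16 = 23
ES_Trim work = max(EF_Drywall=7, EF_Painting=11) = 11; EF_Trim work = 11+8 = 19
ES_Final inspection = max(EF_HVAC install=8, EF_Insulation=3) = 8; EF_Final inspection = 8+12 = 20
ES_Landscaping = max(EF_Flooring=23, EF_Trim work=19, EF_Final inspection=20) = 23; EF_Landscaping = 23+3 = 26
Expected project duration μ = 26 days. Critical path: Drywall → Flooring → Landscaping.

Backward pass:
LF_Landscaping = 26; LS_Landscaping = 26−3 = 23
LF_Final inspection = LS_Landscaping = 23; LS_Final inspection = 23−12 = 11
LF_Trim work = LS_Landscaping = 23; LS_Trim work = 23−8 = 15
LF_Flooring = LS_Landscaping = 23; LS_Flooring = 23−16 = 7
LF_Painting = LS_Trim work = 15; LS_Painting = 15−3 = 12
LF_Drywall = min(LS_Flooring=7, LS_Trim work=15) = 7; LS_Drywall = 7−7 = 0
LF_Insulation = min(LS_Painting=12, LS_Final inspection=11) = 11; LS_Insulation = 11−3 = 8
LF_HVAC install = min(LS_Painting=12, LS_Final inspection=11) = 11; LS_HVAC install = 11−8 = 3
Slack_Painting = LS_Painting − ES_Painting = 12 − 8 = 4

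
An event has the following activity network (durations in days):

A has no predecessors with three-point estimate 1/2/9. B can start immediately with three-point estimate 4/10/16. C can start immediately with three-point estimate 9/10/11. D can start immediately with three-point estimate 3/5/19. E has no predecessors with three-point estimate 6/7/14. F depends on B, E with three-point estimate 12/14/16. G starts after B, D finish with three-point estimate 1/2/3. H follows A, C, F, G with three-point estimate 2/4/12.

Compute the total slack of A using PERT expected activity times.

21 days

te_A = (1 + 4·2 + 9)/6 = 18/6 = 3
te_B = (4 + 4·10 + 16)/6 = 60/6 = 10
te_C = (9 + 4·10 + 11)/6 = 60/6 = 10
te_D = (3 + 4·5 + 19)/6 = 42/6 = 7
te_E = (6 + 4·7 + 14)/6 = 48/6 = 8
te_F = (12 + 4·14 + 16)/6 = 84/6 = 14
te_G = (1 + 4·2 + 3)/6 = 12/6 = 2
te_H = (2 + 4·4 + 12)/6 = 30/6 = 5

Forward pass:
ES_A = 0; EF_A = 3
ES_B = 0; EF_B = 10
ES_C = 0; EF_C = 10
ES_D = 0; EF_D = 7
ES_E = 0; EF_E = 8
ES_F = max(EF_B=10, EF_E=8) = 10; EF_F = 10+14 = 24
ES_G = max(EF_B=10, EF_D=7) = 10; EF_G = 10+2 = 12
ES_H = max(EF_A=3, EF_C=10, EF_F=24, EF_G=12) = 24; EF_H = 24+5 = 29
Expected project duration μ = 29 days. Critical path: B → F → H.

Backward pass:
LF_H = 29; LS_H = 29−5 = 24
LF_G = LS_H = 24; LS_G = 24−2 = 22
LF_F = LS_H = 24; LS_F = 24−14 = 10
LF_E = LS_F = 10; LS_E = 10−8 = 2
LF_D = LS_G = 22; LS_D = 22−7 = 15
LF_C = LS_H = 24; LS_C = 24−10 = 14
LF_B = min(LS_F=10, LS_G=22) = 10; LS_B = 10−10 = 0
LF_A = LS_H = 24; LS_A = 24−3 = 21
Slack_A = LS_A − ES_A = 21 − 0 = 21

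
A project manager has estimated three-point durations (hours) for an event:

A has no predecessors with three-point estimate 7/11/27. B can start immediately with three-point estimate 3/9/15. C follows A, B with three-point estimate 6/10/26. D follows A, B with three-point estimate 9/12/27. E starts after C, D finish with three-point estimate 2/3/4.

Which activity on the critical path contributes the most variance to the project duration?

A

te_A = (7 + 4·11 + 27)/6 = 78/6 = 13; σ²_A = ((27−7)/6)² = 11.111
te_B = (3 + 4·9 + 15)/6 = 54/6 = 9; σ²_B = ((15−3)/6)² = 4.000
te_C = (6 + 4·10 + 26)/6 = 72/6 = 12; σ²_C = ((26−6)/6)² = 11.111
te_D = (9 + 4·12 + 27)/6 = 84/6 = 14; σ²_D = ((27−9)/6)² = 9.000
te_E = (2 + 4·3 + 4)/6 = 18/6 = 3; σ²_E = ((4−2)/6)² = 0.111

Forward pass:
ES_A = 0; EF_A = 13
ES_B = 0; EF_B = 9
ES_C = max(EF_A=13, EF_B=9) = 13; EF_C = 13+12 = 25
ES_D = max(EF_A=13, EF_B=9) = 13; EF_D = 13+14 = 27
ES_E = max(EF_C=25, EF_D=27) = 27; EF_E = 27+3 = 30
Expected project duration μ = 30 hours. Critical path: A → D → E.

Variances on critical path: σ²_A=11.111, σ²_D=9.000, σ²_E=0.111.
Largest is σ²_A = 11.111.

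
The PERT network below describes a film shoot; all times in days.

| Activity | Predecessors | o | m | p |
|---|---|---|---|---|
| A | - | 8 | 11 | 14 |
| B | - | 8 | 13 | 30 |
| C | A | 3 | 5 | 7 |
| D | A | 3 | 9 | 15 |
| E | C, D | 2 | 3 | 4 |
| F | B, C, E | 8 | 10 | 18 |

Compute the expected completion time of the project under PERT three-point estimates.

te_A = (8 + 4·11 + 14)/6 = 66/6 = 11
te_B = (8 + 4·13 + 30)/6 = 90/6 = 15
te_C = (3 + 4·5 + 7)/6 = 30/6 = 5
te_D = (3 + 4·9 + 15)/6 = 54/6 = 9
te_E = (2 + 4·3 + 4)/6 = 18/6 = 3
te_F = (8 + 4·10 + 18)/6 = 66/6 = 11

Forward pass:
ES_A = 0; EF_A = 11
ES_B = 0; EF_B = 15
ES_C = 11; EF_C = 11+5 = 16
ES_D = 11; EF_D = 11+9 = 20
ES_E = max(EF_C=16, EF_D=20) = 20; EF_E = 20+3 = 23
ES_F = max(EF_B=15, EF_C=16, EF_E=23) = 23; EF_F = 23+11 = 34
Expected project duration μ = 34 days. Critical path: A → D → E → F.

34 days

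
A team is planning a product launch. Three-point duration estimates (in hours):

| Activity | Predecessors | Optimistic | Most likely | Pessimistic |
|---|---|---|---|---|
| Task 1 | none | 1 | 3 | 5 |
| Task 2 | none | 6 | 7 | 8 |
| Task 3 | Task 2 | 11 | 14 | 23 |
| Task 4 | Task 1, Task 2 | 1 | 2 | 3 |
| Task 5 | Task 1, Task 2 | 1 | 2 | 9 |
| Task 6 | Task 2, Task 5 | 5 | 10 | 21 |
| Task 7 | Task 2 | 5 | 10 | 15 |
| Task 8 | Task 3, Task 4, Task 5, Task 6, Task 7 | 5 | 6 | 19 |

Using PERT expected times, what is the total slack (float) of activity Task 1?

5 hours

te_Task 1 = (1 + 4·3 + 5)/6 = 18/6 = 3
te_Task 2 = (6 + 4·7 + 8)/6 = 42/6 = 7
te_Task 3 = (11 + 4·14 + 23)/6 = 90/6 = 15
te_Task 4 = (1 + 4·2 + 3)/6 = 12/6 = 2
te_Task 5 = (1 + 4·2 + 9)/6 = 18/6 = 3
te_Task 6 = (5 + 4·10 + 21)/6 = 66/6 = 11
te_Task 7 = (5 + 4·10 + 15)/6 = 60/6 = 10
te_Task 8 = (5 + 4·6 + 19)/6 = 48/6 = 8

Forward pass:
ES_Task 1 = 0; EF_Task 1 = 3
ES_Task 2 = 0; EF_Task 2 = 7
ES_Task 3 = 7; EF_Task 3 = 7+15 = 22
ES_Task 4 = max(EF_Task 1=3, EF_Task 2=7) = 7; EF_Task 4 = 7+2 = 9
ES_Task 5 = max(EF_Task 1=3, EF_Task 2=7) = 7; EF_Task 5 = 7+3 = 10
ES_Task 6 = max(EF_Task 2=7, EF_Task 5=10) = 10; EF_Task 6 = 10+11 = 21
ES_Task 7 = 7; EF_Task 7 = 7+10 = 17
ES_Task 8 = max(EF_Task 3=22, EF_Task 4=9, EF_Task 5=10, EF_Task 6=21, EF_Task 7=17) = 22; EF_Task 8 = 22+8 = 30
Expected project duration μ = 30 hours. Critical path: Task 2 → Task 3 → Task 8.

Backward pass:
LF_Task 8 = 30; LS_Task 8 = 30−8 = 22
LF_Task 7 = LS_Task 8 = 22; LS_Task 7 = 22−10 = 12
LF_Task 6 = LS_Task 8 = 22; LS_Task 6 = 22−11 = 11
LF_Task 5 = min(LS_Task 6=11, LS_Task 8=22) = 11; LS_Task 5 = 11−3 = 8
LF_Task 4 = LS_Task 8 = 22; LS_Task 4 = 22−2 = 20
LF_Task 3 = LS_Task 8 = 22; LS_Task 3 = 22−15 = 7
LF_Task 2 = min(LS_Task 3=7, LS_Task 4=20, LS_Task 5=8, LS_Task 6=11, LS_Task 7=12) = 7; LS_Task 2 = 7−7 = 0
LF_Task 1 = min(LS_Task 4=20, LS_Task 5=8) = 8; LS_Task 1 = 8−3 = 5
Slack_Task 1 = LS_Task 1 − ES_Task 1 = 5 − 0 = 5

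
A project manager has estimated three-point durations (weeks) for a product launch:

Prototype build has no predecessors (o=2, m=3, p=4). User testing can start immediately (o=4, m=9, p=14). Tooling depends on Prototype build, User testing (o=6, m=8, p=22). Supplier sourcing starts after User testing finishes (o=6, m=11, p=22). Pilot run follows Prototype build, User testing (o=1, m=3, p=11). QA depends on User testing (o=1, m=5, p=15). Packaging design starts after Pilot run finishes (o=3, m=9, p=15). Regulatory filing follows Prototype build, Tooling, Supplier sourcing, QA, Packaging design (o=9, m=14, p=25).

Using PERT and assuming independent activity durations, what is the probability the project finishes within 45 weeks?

0.975

te_Prototype build = (2 + 4·3 + 4)/6 = 18/6 = 3; σ²_Prototype build = ((4−2)/6)² = 0.111
te_User testing = (4 + 4·9 + 14)/6 = 54/6 = 9; σ²_User testing = ((14−4)/6)² = 2.778
te_Tooling = (6 + 4·8 + 22)/6 = 60/6 = 10; σ²_Tooling = ((22−6)/6)² = 7.111
te_Supplier sourcing = (6 + 4·11 + 22)/6 = 72/6 = 12; σ²_Supplier sourcing = ((22−6)/6)² = 7.111
te_Pilot run = (1 + 4·3 + 11)/6 = 24/6 = 4; σ²_Pilot run = ((11−1)/6)² = 2.778
te_QA = (1 + 4·5 + 15)/6 = 36/6 = 6; σ²_QA = ((15−1)/6)² = 5.444
te_Packaging design = (3 + 4·9 + 15)/6 = 54/6 = 9; σ²_Packaging design = ((15−3)/6)² = 4.000
te_Regulatory filing = (9 + 4·14 + 25)/6 = 90/6 = 15; σ²_Regulatory filing = ((25−9)/6)² = 7.111

Forward pass:
ES_Prototype build = 0; EF_Prototype build = 3
ES_User testing = 0; EF_User testing = 9
ES_Tooling = max(EF_Prototype build=3, EF_User testing=9) = 9; EF_Tooling = 9+10 = 19
ES_Supplier sourcing = 9; EF_Supplier sourcing = 9+12 = 21
ES_Pilot run = max(EF_Prototype build=3, EF_User testing=9) = 9; EF_Pilot run = 9+4 = 13
ES_QA = 9; EF_QA = 9+6 = 15
ES_Packaging design = 13; EF_Packaging design = 13+9 = 22
ES_Regulatory filing = max(EF_Prototype build=3, EF_Tooling=19, EF_Supplier sourcing=21, EF_QA=15, EF_Packaging design=22) = 22; EF_Regulatory filing = 22+15 = 37
Expected project duration μ = 37 weeks. Critical path: User testing → Pilot run → Packaging design → Regulatory filing.

Variance along critical path = 2.778 + 2.778 + 4.000 + 7.111 = 16.667; σ = √16.667 = 4.082 weeks.
Z = (45 − 37) / 4.082 = 1.960
P(T ≤ 45) = Φ(1.960) ≈ 0.975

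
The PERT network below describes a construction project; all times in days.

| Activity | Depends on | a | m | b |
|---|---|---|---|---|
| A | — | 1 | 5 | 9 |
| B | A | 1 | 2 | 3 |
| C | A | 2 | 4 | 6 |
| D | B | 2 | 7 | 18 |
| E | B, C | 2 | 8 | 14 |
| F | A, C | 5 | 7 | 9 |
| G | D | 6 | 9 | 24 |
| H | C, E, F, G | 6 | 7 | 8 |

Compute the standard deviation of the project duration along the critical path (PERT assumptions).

4.26 days

te_A = (1 + 4·5 + 9)/6 = 30/6 = 5; σ²_A = ((9−1)/6)² = 1.778
te_B = (1 + 4·2 + 3)/6 = 12/6 = 2; σ²_B = ((3−1)/6)² = 0.111
te_C = (2 + 4·4 + 6)/6 = 24/6 = 4; σ²_C = ((6−2)/6)² = 0.444
te_D = (2 + 4·7 + 18)/6 = 48/6 = 8; σ²_D = ((18−2)/6)² = 7.111
te_E = (2 + 4·8 + 14)/6 = 48/6 = 8; σ²_E = ((14−2)/6)² = 4.000
te_F = (5 + 4·7 + 9)/6 = 42/6 = 7; σ²_F = ((9−5)/6)² = 0.444
te_G = (6 + 4·9 + 24)/6 = 66/6 = 11; σ²_G = ((24−6)/6)² = 9.000
te_H = (6 + 4·7 + 8)/6 = 42/6 = 7; σ²_H = ((8−6)/6)² = 0.111

Forward pass:
ES_A = 0; EF_A = 5
ES_B = 5; EF_B = 5+2 = 7
ES_C = 5; EF_C = 5+4 = 9
ES_D = 7; EF_D = 7+8 = 15
ES_E = max(EF_B=7, EF_C=9) = 9; EF_E = 9+8 = 17
ES_F = max(EF_A=5, EF_C=9) = 9; EF_F = 9+7 = 16
ES_G = 15; EF_G = 15+11 = 26
ES_H = max(EF_C=9, EF_E=17, EF_F=16, EF_G=26) = 26; EF_H = 26+7 = 33
Expected project duration μ = 33 days. Critical path: A → B → D → G → H.

Variance along critical path = 1.778 + 0.111 + 7.111 + 9.000 + 0.111 = 18.111
σ = √18.111 = 4.256 days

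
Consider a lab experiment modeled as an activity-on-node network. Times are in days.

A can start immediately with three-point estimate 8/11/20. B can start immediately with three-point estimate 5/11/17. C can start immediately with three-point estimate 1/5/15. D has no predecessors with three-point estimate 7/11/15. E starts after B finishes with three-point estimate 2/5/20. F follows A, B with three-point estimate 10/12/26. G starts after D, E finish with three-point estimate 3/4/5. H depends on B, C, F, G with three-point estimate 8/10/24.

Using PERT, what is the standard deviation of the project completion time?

4.27 days

te_A = (8 + 4·11 + 20)/6 = 72/6 = 12; σ²_A = ((20−8)/6)² = 4.000
te_B = (5 + 4·11 + 17)/6 = 66/6 = 11; σ²_B = ((17−5)/6)² = 4.000
te_C = (1 + 4·5 + 15)/6 = 36/6 = 6; σ²_C = ((15−1)/6)² = 5.444
te_D = (7 + 4·11 + 15)/6 = 66/6 = 11; σ²_D = ((15−7)/6)² = 1.778
te_E = (2 + 4·5 + 20)/6 = 42/6 = 7; σ²_E = ((20−2)/6)² = 9.000
te_F = (10 + 4·12 + 26)/6 = 84/6 = 14; σ²_F = ((26−10)/6)² = 7.111
te_G = (3 + 4·4 + 5)/6 = 24/6 = 4; σ²_G = ((5−3)/6)² = 0.111
te_H = (8 + 4·10 + 24)/6 = 72/6 = 12; σ²_H = ((24−8)/6)² = 7.111

Forward pass:
ES_A = 0; EF_A = 12
ES_B = 0; EF_B = 11
ES_C = 0; EF_C = 6
ES_D = 0; EF_D = 11
ES_E = 11; EF_E = 11+7 = 18
ES_F = max(EF_A=12, EF_B=11) = 12; EF_F = 12+14 = 26
ES_G = max(EF_D=11, EF_E=18) = 18; EF_G = 18+4 = 22
ES_H = max(EF_B=11, EF_C=6, EF_F=26, EF_G=22) = 26; EF_H = 26+12 = 38
Expected project duration μ = 38 days. Critical path: A → F → H.

Variance along critical path = 4.000 + 7.111 + 7.111 = 18.222
σ = √18.222 = 4.269 days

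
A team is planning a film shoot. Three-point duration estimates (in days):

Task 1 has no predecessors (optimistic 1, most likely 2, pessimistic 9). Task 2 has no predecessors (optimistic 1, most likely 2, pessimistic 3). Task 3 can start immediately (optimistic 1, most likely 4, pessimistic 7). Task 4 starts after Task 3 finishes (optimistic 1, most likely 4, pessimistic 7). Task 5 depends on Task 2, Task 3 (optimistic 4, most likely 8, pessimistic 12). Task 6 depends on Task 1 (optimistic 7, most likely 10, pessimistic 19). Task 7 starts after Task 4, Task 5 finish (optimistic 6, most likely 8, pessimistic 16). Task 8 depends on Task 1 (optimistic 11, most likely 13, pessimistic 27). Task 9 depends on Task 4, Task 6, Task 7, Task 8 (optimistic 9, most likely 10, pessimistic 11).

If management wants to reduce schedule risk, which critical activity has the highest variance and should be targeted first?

Task 7

te_Task 1 = (1 + 4·2 + 9)/6 = 18/6 = 3; σ²_Task 1 = ((9−1)/6)² = 1.778
te_Task 2 = (1 + 4·2 + 3)/6 = 12/6 = 2; σ²_Task 2 = ((3−1)/6)² = 0.111
te_Task 3 = (1 + 4·4 + 7)/6 = 24/6 = 4; σ²_Task 3 = ((7−1)/6)² = 1.000
te_Task 4 = (1 + 4·4 + 7)/6 = 24/6 = 4; σ²_Task 4 = ((7−1)/6)² = 1.000
te_Task 5 = (4 + 4·8 + 12)/6 = 48/6 = 8; σ²_Task 5 = ((12−4)/6)² = 1.778
te_Task 6 = (7 + 4·10 + 19)/6 = 66/6 = 11; σ²_Task 6 = ((19−7)/6)² = 4.000
te_Task 7 = (6 + 4·8 + 16)/6 = 54/6 = 9; σ²_Task 7 = ((16−6)/6)² = 2.778
te_Task 8 = (11 + 4·13 + 27)/6 = 90/6 = 15; σ²_Task 8 = ((27−11)/6)² = 7.111
te_Task 9 = (9 + 4·10 + 11)/6 = 60/6 = 10; σ²_Task 9 = ((11−9)/6)² = 0.111

Forward pass:
ES_Task 1 = 0; EF_Task 1 = 3
ES_Task 2 = 0; EF_Task 2 = 2
ES_Task 3 = 0; EF_Task 3 = 4
ES_Task 4 = 4; EF_Task 4 = 4+4 = 8
ES_Task 5 = max(EF_Task 2=2, EF_Task 3=4) = 4; EF_Task 5 = 4+8 = 12
ES_Task 6 = 3; EF_Task 6 = 3+11 = 14
ES_Task 7 = max(EF_Task 4=8, EF_Task 5=12) = 12; EF_Task 7 = 12+9 = 21
ES_Task 8 = 3; EF_Task 8 = 3+15 = 18
ES_Task 9 = max(EF_Task 4=8, EF_Task 6=14, EF_Task 7=21, EF_Task 8=18) = 21; EF_Task 9 = 21+10 = 31
Expected project duration μ = 31 days. Critical path: Task 3 → Task 5 → Task 7 → Task 9.

Variances on critical path: σ²_Task 3=1.000, σ²_Task 5=1.778, σ²_Task 7=2.778, σ²_Task 9=0.111.
Largest is σ²_Task 7 = 2.778.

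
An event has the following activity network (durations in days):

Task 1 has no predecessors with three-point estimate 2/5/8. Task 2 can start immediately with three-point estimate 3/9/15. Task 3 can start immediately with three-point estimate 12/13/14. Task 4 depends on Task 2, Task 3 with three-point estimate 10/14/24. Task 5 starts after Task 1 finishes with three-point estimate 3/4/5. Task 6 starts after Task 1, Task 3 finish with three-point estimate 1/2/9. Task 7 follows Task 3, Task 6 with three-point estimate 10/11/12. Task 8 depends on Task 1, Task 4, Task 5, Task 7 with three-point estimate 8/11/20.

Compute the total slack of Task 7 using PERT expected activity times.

1 days

te_Task 1 = (2 + 4·5 + 8)/6 = 30/6 = 5
te_Task 2 = (3 + 4·9 + 15)/6 = 54/6 = 9
te_Task 3 = (12 + 4·13 + 14)/6 = 78/6 = 13
te_Task 4 = (10 + 4·14 + 24)/6 = 90/6 = 15
te_Task 5 = (3 + 4·4 + 5)/6 = 24/6 = 4
te_Task 6 = (1 + 4·2 + 9)/6 = 18/6 = 3
te_Task 7 = (10 + 4·11 + 12)/6 = 66/6 = 11
te_Task 8 = (8 + 4·11 + 20)/6 = 72/6 = 12

Forward pass:
ES_Task 1 = 0; EF_Task 1 = 5
ES_Task 2 = 0; EF_Task 2 = 9
ES_Task 3 = 0; EF_Task 3 = 13
ES_Task 4 = max(EF_Task 2=9, EF_Task 3=13) = 13; EF_Task 4 = 13+15 = 28
ES_Task 5 = 5; EF_Task 5 = 5+4 = 9
ES_Task 6 = max(EF_Task 1=5, EF_Task 3=13) = 13; EF_Task 6 = 13+3 = 16
ES_Task 7 = max(EF_Task 3=13, EF_Task 6=16) = 16; EF_Task 7 = 16+11 = 27
ES_Task 8 = max(EF_Task 1=5, EF_Task 4=28, EF_Task 5=9, EF_Task 7=27) = 28; EF_Task 8 = 28+12 = 40
Expected project duration μ = 40 days. Critical path: Task 3 → Task 4 → Task 8.

Backward pass:
LF_Task 8 = 40; LS_Task 8 = 40−12 = 28
LF_Task 7 = LS_Task 8 = 28; LS_Task 7 = 28−11 = 17
LF_Task 6 = LS_Task 7 = 17; LS_Task 6 = 17−3 = 14
LF_Task 5 = LS_Task 8 = 28; LS_Task 5 = 28−4 = 24
LF_Task 4 = LS_Task 8 = 28; LS_Task 4 = 28−15 = 13
LF_Task 3 = min(LS_Task 4=13, LS_Task 6=14, LS_Task 7=17) = 13; LS_Task 3 = 13−13 = 0
LF_Task 2 = LS_Task 4 = 13; LS_Task 2 = 13−9 = 4
LF_Task 1 = min(LS_Task 5=24, LS_Task 6=14, LS_Task 8=28) = 14; LS_Task 1 = 14−5 = 9
Slack_Task 7 = LS_Task 7 − ES_Task 7 = 17 − 16 = 1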